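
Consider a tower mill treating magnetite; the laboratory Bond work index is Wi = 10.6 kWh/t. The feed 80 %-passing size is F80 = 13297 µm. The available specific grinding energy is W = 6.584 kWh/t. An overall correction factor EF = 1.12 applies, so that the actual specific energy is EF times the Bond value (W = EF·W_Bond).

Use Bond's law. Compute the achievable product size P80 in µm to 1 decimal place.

Bond: W = 10·Wi·(1/√P80 − 1/√F80)
W_Bond = W / EF = 6.584 / 1.12 = 5.8786 kWh/t
⇒ 1/√P80 = W_Bond/(10·Wi) + 1/√F80
  = 5.8786/(10·10.6) + 1/√13297 = 0.055458 + 0.008672 = 0.064130
P80 = (1/0.064130)² = 15.5933² = 243.15 µm

P80 = 243.1 µm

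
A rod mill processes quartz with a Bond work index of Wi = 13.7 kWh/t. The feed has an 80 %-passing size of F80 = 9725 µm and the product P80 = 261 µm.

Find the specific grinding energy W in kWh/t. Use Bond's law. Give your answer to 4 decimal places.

W = 10·Wi·[P80^(−½) − F80^(−½)]
1/√261 = 0.061898;  1/√9725 = 0.010140
W = 10·13.7·(0.061898 − 0.010140) = 7.0909 kWh/t

W = 7.0909 kWh/t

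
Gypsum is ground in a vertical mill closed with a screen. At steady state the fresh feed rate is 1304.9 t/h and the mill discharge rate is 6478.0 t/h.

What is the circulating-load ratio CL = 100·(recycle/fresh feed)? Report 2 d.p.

CL = 396.44 %

Steady state: M = F + R.
R = M − F = 6478.0 − 1304.9 = 5173.1 t/h
CL = 100·R/F = 100·5173.1/1304.9 = 396.44 %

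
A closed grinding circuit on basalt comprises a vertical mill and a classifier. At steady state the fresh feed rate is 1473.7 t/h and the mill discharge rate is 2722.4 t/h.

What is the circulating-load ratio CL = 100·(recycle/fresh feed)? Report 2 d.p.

Mill node: discharge = fresh + recycle.
R = M − F = 2722.4 − 1473.7 = 1248.7 t/h
CL = 100·R/F = 100·1248.7/1473.7 = 84.73 %

CL = 84.73 %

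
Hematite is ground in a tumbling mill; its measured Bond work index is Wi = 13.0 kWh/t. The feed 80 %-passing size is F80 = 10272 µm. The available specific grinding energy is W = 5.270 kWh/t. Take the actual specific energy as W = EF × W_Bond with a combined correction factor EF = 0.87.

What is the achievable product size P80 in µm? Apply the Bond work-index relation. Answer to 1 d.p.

P80 = 313.7 µm

W_Bond = 10·Wi·(1/√P₈₀ − 1/√F₈₀)
W_Bond = W / EF = 5.270 / 0.87 = 6.0575 kWh/t
⇒ 1/√P80 = W_Bond/(10·Wi) + 1/√F80
  = 6.0575/(10·13.0) + 1/√10272 = 0.046596 + 0.009867 = 0.056463
P80 = (1/0.056463)² = 17.7108² = 313.67 µm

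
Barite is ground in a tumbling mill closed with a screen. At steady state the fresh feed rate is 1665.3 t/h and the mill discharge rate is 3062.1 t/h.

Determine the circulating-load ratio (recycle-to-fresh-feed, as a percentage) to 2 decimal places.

M = F + R at steady state, so:
R = M − F = 3062.1 − 1665.3 = 1396.8 t/h
CL = 100·R/F = 100·1396.8/1665.3 = 83.88 %

CL = 83.88 %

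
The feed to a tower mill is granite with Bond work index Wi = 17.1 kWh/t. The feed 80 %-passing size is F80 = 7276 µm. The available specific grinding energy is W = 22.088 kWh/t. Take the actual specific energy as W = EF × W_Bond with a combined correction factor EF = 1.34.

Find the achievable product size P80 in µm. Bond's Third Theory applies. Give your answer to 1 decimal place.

Bond:  W = 10 Wi (1/√P − 1/√F)
W_Bond = W / EF = 22.088 / 1.34 = 16.4836 kWh/t
P80^-0.5 = F80^-0.5 + W_Bond/(10 Wi)
  = 16.4836/(10·17.1) + 1/√7276 = 0.096395 + 0.011723 = 0.108119
P80 = (1/0.108119)² = 9.2491² = 85.55 µm

P80 = 85.5 µm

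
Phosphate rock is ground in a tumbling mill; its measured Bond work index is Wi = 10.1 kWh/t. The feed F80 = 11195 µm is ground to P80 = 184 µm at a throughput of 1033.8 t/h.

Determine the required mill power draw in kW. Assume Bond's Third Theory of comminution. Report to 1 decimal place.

W = 10·Wi·(P80^(-½) − F80^(-½))
W = 10·10.1·(1/√184 − 1/√11195) = 10·10.1·(0.064270) = 6.4912 kWh/t
Power = W × throughput = 6.4912 kWh/t × 1033.8 t/h = 6710.6 kW

P = 6710.6 kW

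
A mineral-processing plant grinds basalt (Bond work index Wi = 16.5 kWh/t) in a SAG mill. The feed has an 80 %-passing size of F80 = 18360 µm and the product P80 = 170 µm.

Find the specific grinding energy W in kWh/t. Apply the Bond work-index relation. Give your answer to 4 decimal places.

W = 11.4372 kWh/t

W = 10·Wi·[P80^(−½) − F80^(−½)]
1/√170 = 0.076696;  1/√18360 = 0.007380
W = 10·16.5·(0.076696 − 0.007380) = 11.4372 kWh/t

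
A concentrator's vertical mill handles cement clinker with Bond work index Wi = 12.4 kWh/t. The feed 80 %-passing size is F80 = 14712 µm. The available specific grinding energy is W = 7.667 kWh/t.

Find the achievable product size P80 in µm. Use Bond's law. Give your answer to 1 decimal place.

W = 10 Wi (P80^-0.5 − F80^-0.5)
1/√P80 = 1/√F80 + W/(10·Wi)
  = 7.6670/(10·12.4) + 1/√14712 = 0.061831 + 0.008244 = 0.070075
P80 = (1/0.070075)² = 14.2704² = 203.64 µm

P80 = 203.6 µm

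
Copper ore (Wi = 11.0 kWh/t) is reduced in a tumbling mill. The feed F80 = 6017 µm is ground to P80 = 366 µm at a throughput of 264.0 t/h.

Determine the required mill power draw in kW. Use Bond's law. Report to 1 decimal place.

Bond:  W = 10 Wi (1/√P − 1/√F)
W = 10·11.0·(1/√366 − 1/√6017) = 10·11.0·(0.039379) = 4.3317 kWh/t
P_mill = W·ṁ = 4.3317·264.0 = 1143.6 kW

P = 1143.6 kW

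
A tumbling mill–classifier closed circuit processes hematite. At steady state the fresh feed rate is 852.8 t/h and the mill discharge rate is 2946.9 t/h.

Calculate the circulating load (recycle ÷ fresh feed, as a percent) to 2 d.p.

Discharge = new feed + return, hence
R = M − F = 2946.9 − 852.8 = 2094.1 t/h
CL = 100·R/F = 100·2094.1/852.8 = 245.56 %

CL = 245.56 %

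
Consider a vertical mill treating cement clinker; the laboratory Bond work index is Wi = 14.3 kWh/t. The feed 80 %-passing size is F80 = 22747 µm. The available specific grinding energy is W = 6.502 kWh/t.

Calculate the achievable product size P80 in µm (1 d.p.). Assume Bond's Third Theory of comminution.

P80 = 368.4 µm

Bond: W = 10·Wi·(1/√P80 − 1/√F80)
P80^(−½) = W/(10 Wi) + F80^(−½)
  = 6.5020/(10·14.3) + 1/√22747 = 0.045469 + 0.006630 = 0.052099
P80 = (1/0.052099)² = 19.1943² = 368.42 µm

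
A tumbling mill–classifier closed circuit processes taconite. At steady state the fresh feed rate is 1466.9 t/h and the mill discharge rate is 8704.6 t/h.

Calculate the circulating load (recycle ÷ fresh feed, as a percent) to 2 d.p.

CL = 493.40 %

Discharge = new feed + return, hence
R = M − F = 8704.6 − 1466.9 = 7237.7 t/h
CL = 100·R/F = 100·7237.7/1466.9 = 493.40 %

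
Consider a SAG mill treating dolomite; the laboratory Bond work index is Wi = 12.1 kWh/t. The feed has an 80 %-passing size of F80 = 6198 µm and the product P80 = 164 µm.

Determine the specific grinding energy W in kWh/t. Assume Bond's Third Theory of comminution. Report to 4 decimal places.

W = 7.9116 kWh/t

Bond: W = 10·Wi·(1/√P80 − 1/√F80)
1/√164 = 0.078087;  1/√6198 = 0.012702
W = 10·12.1·(0.078087 − 0.012702) = 7.9116 kWh/t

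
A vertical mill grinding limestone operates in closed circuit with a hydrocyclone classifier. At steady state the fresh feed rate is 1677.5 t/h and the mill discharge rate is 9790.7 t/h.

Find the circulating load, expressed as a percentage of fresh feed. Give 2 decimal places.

CL = 483.65 %

Steady state: M = F + R.
R = M − F = 9790.7 − 1677.5 = 8113.2 t/h
CL = 100·R/F = 100·8113.2/1677.5 = 483.65 %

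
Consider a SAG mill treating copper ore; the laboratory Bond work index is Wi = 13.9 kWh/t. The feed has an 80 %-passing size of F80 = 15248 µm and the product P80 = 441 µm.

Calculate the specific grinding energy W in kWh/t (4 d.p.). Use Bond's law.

W = 5.4934 kWh/t

W = 10·Wi·(P80^(-½) − F80^(-½))
1/√441 = 0.047619;  1/√15248 = 0.008098
W = 10·13.9·(0.047619 − 0.008098) = 5.4934 kWh/t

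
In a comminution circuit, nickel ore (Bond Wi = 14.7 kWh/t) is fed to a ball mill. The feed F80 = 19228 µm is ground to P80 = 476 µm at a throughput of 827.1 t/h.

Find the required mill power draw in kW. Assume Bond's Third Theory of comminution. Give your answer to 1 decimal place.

W = 10 Wi (P80^-0.5 − F80^-0.5)
W = 10·14.7·(1/√476 − 1/√19228) = 10·14.7·(0.038623) = 5.6776 kWh/t
Power = W × throughput = 5.6776 kWh/t × 827.1 t/h = 4696.0 kW

P = 4696.0 kW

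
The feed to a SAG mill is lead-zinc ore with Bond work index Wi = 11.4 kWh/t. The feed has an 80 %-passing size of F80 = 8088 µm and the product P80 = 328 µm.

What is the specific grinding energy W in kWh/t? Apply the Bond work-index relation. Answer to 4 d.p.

W = 10 Wi (P80^-0.5 − F80^-0.5)
1/√328 = 0.055216;  1/√8088 = 0.011119
W = 10·11.4·(0.055216 − 0.011119) = 5.0270 kWh/t

W = 5.0270 kWh/t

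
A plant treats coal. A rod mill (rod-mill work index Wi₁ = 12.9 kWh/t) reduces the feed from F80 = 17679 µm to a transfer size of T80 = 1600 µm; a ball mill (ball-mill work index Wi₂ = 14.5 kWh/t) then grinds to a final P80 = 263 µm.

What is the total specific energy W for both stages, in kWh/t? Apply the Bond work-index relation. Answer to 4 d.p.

W = 7.5709 kWh/t

Bond: W = 10·Wi·(1/√P80 − 1/√F80)
Stage 1 (17679→1600 µm, Wi₁=12.9): W₁ = 10·12.9·(0.025000 − 0.007521) = 2.2548 kWh/t
Stage 2 (1600→263 µm, Wi₂=14.5): W₂ = 10·14.5·(0.061663 − 0.025000) = 5.3161 kWh/t
W = W₁ + W₂ = 2.2548 + 5.3161 = 7.5709 kWh/t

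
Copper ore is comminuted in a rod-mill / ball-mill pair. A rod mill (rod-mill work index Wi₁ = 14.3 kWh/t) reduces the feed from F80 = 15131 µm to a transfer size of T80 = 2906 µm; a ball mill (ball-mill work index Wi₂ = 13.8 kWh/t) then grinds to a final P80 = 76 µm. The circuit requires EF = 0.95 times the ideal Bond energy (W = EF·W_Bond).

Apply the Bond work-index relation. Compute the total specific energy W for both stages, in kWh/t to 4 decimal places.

W = 10 Wi / √P80 − 10 Wi / √F80
Stage 1 (15131→2906 µm, Wi₁=14.3): W₁ = 10·14.3·(0.018550 − 0.008130) = 1.4902 kWh/t
Stage 2 (2906→76 µm, Wi₂=13.8): W₂ = 10·13.8·(0.114708 − 0.018550) = 13.2697 kWh/t
W = W₁ + W₂ = 1.4902 + 13.2697 = 14.7599 kWh/t
With EF = 0.95: W = 14.7599·0.95 = 14.0219 kWh/t

W = 14.0219 kWh/t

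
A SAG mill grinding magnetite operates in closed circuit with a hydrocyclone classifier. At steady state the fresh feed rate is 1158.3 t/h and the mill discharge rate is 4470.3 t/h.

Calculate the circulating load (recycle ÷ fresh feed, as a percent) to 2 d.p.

Mill node: discharge = fresh + recycle.
R = M − F = 4470.3 − 1158.3 = 3312.0 t/h
CL = 100·R/F = 100·3312.0/1158.3 = 285.94 %

CL = 285.94 %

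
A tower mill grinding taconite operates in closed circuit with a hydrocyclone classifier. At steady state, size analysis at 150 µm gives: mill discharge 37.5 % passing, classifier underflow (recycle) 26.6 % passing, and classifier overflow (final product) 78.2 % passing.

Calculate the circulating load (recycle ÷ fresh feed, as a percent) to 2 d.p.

Classifier node, passing 150 µm:
d + r·d = r·u + o → r(d−u) = o−d
r = (78.2 − 37.5)/(37.5 − 26.6) = 40.7/10.9 = 3.7339
CL = 100·r = 373.39 %

CL = 373.39 %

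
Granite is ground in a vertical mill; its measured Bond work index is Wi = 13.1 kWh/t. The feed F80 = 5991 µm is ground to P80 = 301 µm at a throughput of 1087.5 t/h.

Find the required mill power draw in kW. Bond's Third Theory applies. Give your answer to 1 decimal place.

P = 6370.8 kW

W = 10 Wi (P80^-0.5 − F80^-0.5)
W = 10·13.1·(1/√301 − 1/√5991) = 10·13.1·(0.044719) = 5.8582 kWh/t
Power = W × throughput = 5.8582 kWh/t × 1087.5 t/h = 6370.8 kW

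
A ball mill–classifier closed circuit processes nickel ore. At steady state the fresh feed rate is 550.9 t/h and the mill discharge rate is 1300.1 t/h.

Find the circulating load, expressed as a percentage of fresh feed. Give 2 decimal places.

Steady state: M = F + R.
R = M − F = 1300.1 − 550.9 = 749.2 t/h
CL = 100·R/F = 100·749.2/550.9 = 136.00 %

CL = 136.00 %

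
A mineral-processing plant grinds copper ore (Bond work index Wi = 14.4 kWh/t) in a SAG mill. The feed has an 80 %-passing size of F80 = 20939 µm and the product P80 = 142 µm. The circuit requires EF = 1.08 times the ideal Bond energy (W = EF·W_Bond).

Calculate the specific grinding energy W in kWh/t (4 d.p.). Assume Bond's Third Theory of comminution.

W = 10 Wi (P80^-0.5 − F80^-0.5)
1/√142 = 0.083918;  1/√20939 = 0.006911
W = 10·14.4·(0.083918 − 0.006911) = 11.0891 kWh/t
With EF = 1.08: W = 11.0891·1.08 = 11.9762 kWh/t

W = 11.9762 kWh/t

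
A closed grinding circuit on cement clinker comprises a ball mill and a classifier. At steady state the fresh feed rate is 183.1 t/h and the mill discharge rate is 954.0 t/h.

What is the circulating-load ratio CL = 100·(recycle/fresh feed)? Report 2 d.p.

M = F + R at steady state, so:
R = M − F = 954.0 − 183.1 = 770.9 t/h
CL = 100·R/F = 100·770.9/183.1 = 421.03 %

CL = 421.03 %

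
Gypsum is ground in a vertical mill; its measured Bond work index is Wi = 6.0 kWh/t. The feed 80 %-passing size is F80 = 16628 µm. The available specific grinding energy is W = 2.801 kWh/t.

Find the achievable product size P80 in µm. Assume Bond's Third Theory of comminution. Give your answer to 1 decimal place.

W_Bond = 10·Wi·(1/√P₈₀ − 1/√F₈₀)
⇒ 1/√P80 = W/(10·Wi) + 1/√F80
  = 2.8010/(10·6.0) + 1/√16628 = 0.046683 + 0.007755 = 0.054438
P80 = (1/0.054438)² = 18.3694² = 337.44 µm

P80 = 337.4 µm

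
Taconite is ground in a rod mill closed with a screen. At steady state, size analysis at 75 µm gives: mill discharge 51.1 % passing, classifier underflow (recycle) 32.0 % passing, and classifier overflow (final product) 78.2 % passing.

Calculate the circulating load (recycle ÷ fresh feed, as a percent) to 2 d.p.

CL = 141.88 %

Two-product formula at 75 µm:
(1+r)d = ru + o → r = (o−d)/(d−u)
r = (78.2 − 51.1)/(51.1 − 32.0) = 27.1/19.1 = 1.4188
CL = 100·r = 141.88 %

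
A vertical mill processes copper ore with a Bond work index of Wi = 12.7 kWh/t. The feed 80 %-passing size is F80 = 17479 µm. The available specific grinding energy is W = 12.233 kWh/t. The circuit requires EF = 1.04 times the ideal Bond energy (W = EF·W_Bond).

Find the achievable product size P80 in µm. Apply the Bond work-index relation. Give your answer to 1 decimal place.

P80 = 99.6 µm

W = 10·Wi·[P80^(−½) − F80^(−½)]
W_Bond = W / EF = 12.233 / 1.04 = 11.7625 kWh/t
⇒ 1/√P80 = W_Bond/(10·Wi) + 1/√F80
  = 11.7625/(10·12.7) + 1/√17479 = 0.092618 + 0.007564 = 0.100182
P80 = (1/0.100182)² = 9.9818² = 99.64 µm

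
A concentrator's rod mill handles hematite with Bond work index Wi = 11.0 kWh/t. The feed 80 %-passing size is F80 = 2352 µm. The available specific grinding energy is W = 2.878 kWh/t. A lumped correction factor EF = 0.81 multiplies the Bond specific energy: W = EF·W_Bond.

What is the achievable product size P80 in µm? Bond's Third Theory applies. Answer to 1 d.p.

P80 = 357.1 µm

W = 10 Wi (1/√P80 − 1/√F80)  [Bond]
W_Bond = W / EF = 2.878 / 0.81 = 3.5531 kWh/t
P80^-0.5 = F80^-0.5 + W_Bond/(10 Wi)
  = 3.5531/(10·11.0) + 1/√2352 = 0.032301 + 0.020620 = 0.052920
P80 = (1/0.052920)² = 18.8963² = 357.07 µm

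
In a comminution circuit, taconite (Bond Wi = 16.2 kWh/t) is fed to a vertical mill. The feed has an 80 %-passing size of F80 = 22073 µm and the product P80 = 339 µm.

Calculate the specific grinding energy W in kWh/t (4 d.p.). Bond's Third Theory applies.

W = 7.7082 kWh/t

W = 10 Wi (1/√P80 − 1/√F80)  [Bond]
1/√339 = 0.054313;  1/√22073 = 0.006731
W = 10·16.2·(0.054313 − 0.006731) = 7.7082 kWh/t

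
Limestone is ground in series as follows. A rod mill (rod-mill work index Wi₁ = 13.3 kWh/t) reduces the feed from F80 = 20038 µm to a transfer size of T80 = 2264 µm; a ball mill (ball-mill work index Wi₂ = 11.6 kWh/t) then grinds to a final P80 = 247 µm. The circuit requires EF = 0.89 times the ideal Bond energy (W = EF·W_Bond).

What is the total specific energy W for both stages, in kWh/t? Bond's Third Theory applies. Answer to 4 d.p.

W = 6.0508 kWh/t

W = 10·Wi·(P80^(-½) − F80^(-½))
Stage 1 (20038→2264 µm, Wi₁=13.3): W₁ = 10·13.3·(0.021017 − 0.007064) = 1.8556 kWh/t
Stage 2 (2264→247 µm, Wi₂=11.6): W₂ = 10·11.6·(0.063628 − 0.021017) = 4.9430 kWh/t
W = W₁ + W₂ = 1.8556 + 4.9430 = 6.7986 kWh/t
W_actual = 0.89 × 6.7986 = 6.0508 kWh/t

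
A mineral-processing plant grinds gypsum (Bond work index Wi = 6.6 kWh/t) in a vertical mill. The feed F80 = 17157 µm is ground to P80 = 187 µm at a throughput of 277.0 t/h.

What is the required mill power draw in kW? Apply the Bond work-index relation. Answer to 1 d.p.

W = 10 Wi / √P80 − 10 Wi / √F80
W = 10·6.6·(1/√187 − 1/√17157) = 10·6.6·(0.065493) = 4.3225 kWh/t
Power = W × throughput = 4.3225 kWh/t × 277.0 t/h = 1197.3 kW

P = 1197.3 kW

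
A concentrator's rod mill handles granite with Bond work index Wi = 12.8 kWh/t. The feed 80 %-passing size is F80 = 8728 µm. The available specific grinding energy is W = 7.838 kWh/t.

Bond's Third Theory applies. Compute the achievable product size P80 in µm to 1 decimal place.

P80 = 193.2 µm

Bond: W = 10·Wi·(1/√P80 − 1/√F80)
P80^(−½) = W/(10 Wi) + F80^(−½)
  = 7.8380/(10·12.8) + 1/√8728 = 0.061234 + 0.010704 = 0.071938
P80 = (1/0.071938)² = 13.9008² = 193.23 µm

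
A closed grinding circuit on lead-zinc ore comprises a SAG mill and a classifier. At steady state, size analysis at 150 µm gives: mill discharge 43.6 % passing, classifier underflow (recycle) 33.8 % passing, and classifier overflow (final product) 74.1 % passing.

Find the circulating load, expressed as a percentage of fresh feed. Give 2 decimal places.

Balance %-passing 150 µm (r = R/F):
r = (o − d)/(d − u)
r = (74.1 − 43.6)/(43.6 − 33.8) = 30.5/9.8 = 3.1122
CL = 100·r = 311.22 %

CL = 311.22 %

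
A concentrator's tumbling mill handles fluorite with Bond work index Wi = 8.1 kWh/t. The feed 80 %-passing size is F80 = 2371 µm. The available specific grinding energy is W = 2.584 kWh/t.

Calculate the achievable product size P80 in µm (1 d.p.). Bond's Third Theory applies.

P80 = 363.7 µm

W = 10 Wi (P80^-0.5 − F80^-0.5)
1/√P80 = 1/√F80 + W/(10·Wi)
  = 2.5840/(10·8.1) + 1/√2371 = 0.031901 + 0.020537 = 0.052438
P80 = (1/0.052438)² = 19.0701² = 363.67 µm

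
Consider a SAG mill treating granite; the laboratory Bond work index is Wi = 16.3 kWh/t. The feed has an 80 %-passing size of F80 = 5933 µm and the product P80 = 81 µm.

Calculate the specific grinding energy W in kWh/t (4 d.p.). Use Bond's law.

W = 15.9949 kWh/t

W = 10 Wi (1/√P80 − 1/√F80)  [Bond]
1/√81 = 0.111111;  1/√5933 = 0.012983
W = 10·16.3·(0.111111 − 0.012983) = 15.9949 kWh/t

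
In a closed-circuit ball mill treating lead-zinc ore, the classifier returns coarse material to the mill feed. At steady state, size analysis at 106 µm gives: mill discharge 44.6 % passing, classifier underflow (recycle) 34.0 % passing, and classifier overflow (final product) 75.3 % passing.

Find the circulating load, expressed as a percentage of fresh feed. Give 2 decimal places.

CL = 289.62 %

Let r = R/F. Size balance at 106 µm:
(1+r)d = ru + o → r = (o−d)/(d−u)
r = (75.3 − 44.6)/(44.6 − 34.0) = 30.7/10.6 = 2.8962
CL = 100·r = 289.62 %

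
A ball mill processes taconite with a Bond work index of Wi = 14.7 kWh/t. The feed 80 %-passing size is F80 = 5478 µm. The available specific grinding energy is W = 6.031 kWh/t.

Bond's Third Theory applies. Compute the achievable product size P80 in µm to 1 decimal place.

Bond:  W = 10 Wi (1/√P − 1/√F)
1/√P80 = 1/√F80 + W/(10·Wi)
  = 6.0310/(10·14.7) + 1/√5478 = 0.041027 + 0.013511 = 0.054538
P80 = (1/0.054538)² = 18.3358² = 336.20 µm

P80 = 336.2 µm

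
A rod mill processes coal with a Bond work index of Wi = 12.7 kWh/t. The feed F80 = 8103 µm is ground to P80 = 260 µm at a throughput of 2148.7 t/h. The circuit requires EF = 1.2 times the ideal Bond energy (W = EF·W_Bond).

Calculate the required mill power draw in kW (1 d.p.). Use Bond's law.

Bond:  W = 10 Wi (1/√P − 1/√F)
W = 10·12.7·(1/√260 − 1/√8103) = 10·12.7·(0.050908) = 6.4654 kWh/t
Apply correction: 6.4654 × 1.2 = 7.7584 kWh/t
P_mill = W·ṁ = 7.7584·2148.7 = 16670.5 kW

P = 16670.5 kW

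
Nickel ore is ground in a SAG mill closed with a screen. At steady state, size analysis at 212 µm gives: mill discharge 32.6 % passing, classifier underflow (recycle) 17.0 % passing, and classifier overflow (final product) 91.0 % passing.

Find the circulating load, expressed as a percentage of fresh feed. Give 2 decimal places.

Classifier node, passing 212 µm:
d + r·d = r·u + o → r(d−u) = o−d
r = (91.0 − 32.6)/(32.6 − 17.0) = 58.4/15.6 = 3.7436
CL = 100·r = 374.36 %

CL = 374.36 %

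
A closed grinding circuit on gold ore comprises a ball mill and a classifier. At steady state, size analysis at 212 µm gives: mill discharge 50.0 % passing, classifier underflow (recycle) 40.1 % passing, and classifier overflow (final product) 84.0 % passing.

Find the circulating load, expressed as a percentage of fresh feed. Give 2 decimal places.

Two-product formula at 212 µm:
Fd + Rd = Ru + Fo ⇒ R/F = (o−d)/(d−u)
r = (84.0 − 50.0)/(50.0 − 40.1) = 34.0/9.9 = 3.4343
CL = 100·r = 343.43 %

CL = 343.43 %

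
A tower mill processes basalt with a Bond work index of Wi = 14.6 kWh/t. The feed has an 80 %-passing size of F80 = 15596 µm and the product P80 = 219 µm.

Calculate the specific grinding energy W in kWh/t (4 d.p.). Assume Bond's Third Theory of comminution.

Bond: W = 10·Wi·(1/√P80 − 1/√F80)
1/√219 = 0.067574;  1/√15596 = 0.008007
W = 10·14.6·(0.067574 − 0.008007) = 8.6967 kWh/t

W = 8.6967 kWh/t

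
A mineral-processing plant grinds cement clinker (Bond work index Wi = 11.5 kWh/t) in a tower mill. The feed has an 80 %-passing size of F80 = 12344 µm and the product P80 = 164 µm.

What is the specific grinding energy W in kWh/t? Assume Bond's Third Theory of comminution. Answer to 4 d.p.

Bond: W = 10·Wi·(1/√P80 − 1/√F80)
1/√164 = 0.078087;  1/√12344 = 0.009001
W = 10·11.5·(0.078087 − 0.009001) = 7.9449 kWh/t

W = 7.9449 kWh/t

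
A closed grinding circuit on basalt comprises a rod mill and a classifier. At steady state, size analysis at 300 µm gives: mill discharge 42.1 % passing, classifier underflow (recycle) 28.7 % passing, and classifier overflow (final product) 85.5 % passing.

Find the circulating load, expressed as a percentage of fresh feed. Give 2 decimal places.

Mass balance on the −300 µm fraction:
Fd + Rd = Ru + Fo ⇒ R/F = (o−d)/(d−u)
r = (85.5 − 42.1)/(42.1 − 28.7) = 43.4/13.4 = 3.2388
CL = 100·r = 323.88 %

CL = 323.88 %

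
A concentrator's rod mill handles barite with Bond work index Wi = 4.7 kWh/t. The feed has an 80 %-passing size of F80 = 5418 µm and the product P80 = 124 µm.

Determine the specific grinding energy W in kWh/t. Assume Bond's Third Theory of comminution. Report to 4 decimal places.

W = 3.5822 kWh/t

W = 10·Wi·(P80^(-½) − F80^(-½))
1/√124 = 0.089803;  1/√5418 = 0.013586
W = 10·4.7·(0.089803 − 0.013586) = 3.5822 kWh/t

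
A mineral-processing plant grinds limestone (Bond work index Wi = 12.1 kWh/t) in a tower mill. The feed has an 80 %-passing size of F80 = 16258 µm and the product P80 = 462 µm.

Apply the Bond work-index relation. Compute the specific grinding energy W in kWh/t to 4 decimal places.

W = 10 Wi / √P80 − 10 Wi / √F80
1/√462 = 0.046524;  1/√16258 = 0.007843
W = 10·12.1·(0.046524 − 0.007843) = 4.6805 kWh/t

W = 4.6805 kWh/t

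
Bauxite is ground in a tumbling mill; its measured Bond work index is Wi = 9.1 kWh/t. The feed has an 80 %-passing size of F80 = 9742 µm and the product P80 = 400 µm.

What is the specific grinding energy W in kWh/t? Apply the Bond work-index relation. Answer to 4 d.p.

W = 10·Wi·(P80^(-½) − F80^(-½))
1/√400 = 0.050000;  1/√9742 = 0.010132
W = 10·9.1·(0.050000 − 0.010132) = 3.6280 kWh/t

W = 3.6280 kWh/t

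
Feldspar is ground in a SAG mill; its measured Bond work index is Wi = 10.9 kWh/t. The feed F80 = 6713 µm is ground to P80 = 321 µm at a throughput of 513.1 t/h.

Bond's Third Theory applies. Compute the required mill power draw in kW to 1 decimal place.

P = 2439.0 kW

Bond: W = 10·Wi·(1/√P80 − 1/√F80)
W = 10·10.9·(1/√321 − 1/√6713) = 10·10.9·(0.043609) = 4.7534 kWh/t
Power = W × throughput = 4.7534 kWh/t × 513.1 t/h = 2439.0 kW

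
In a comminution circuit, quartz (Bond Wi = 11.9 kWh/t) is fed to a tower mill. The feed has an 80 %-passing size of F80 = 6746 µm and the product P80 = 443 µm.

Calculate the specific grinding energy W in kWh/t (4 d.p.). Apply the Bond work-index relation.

W = 4.2050 kWh/t

W = 10 Wi (1/√P80 − 1/√F80)  [Bond]
1/√443 = 0.047511;  1/√6746 = 0.012175
W = 10·11.9·(0.047511 − 0.012175) = 4.2050 kWh/t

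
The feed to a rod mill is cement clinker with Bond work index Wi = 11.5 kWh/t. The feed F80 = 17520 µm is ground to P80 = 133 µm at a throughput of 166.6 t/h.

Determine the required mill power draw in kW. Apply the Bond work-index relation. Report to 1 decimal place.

P = 1516.6 kW

Bond:  W = 10 Wi (1/√P − 1/√F)
W = 10·11.5·(1/√133 − 1/√17520) = 10·11.5·(0.079156) = 9.1029 kWh/t
P_mill = W·ṁ = 9.1029·166.6 = 1516.6 kW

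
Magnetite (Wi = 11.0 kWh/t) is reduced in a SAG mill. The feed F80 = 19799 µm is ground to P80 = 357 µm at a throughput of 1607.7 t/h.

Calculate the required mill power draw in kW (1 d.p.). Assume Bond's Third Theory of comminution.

Bond:  W = 10 Wi (1/√P − 1/√F)
W = 10·11.0·(1/√357 − 1/√19799) = 10·11.0·(0.045819) = 5.0401 kWh/t
P = W·T = 5.0401·1607.7 = 8102.9 kW

P = 8102.9 kW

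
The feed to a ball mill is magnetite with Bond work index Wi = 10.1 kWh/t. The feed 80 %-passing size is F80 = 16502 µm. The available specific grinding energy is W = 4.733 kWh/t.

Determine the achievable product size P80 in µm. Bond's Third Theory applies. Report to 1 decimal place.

P80 = 334.9 µm

W = 10 Wi (1/√P80 − 1/√F80)  [Bond]
1/√P80 = 1/√F80 + W/(10·Wi)
  = 4.7330/(10·10.1) + 1/√16502 = 0.046861 + 0.007785 = 0.054646
P80 = (1/0.054646)² = 18.2996² = 334.88 µm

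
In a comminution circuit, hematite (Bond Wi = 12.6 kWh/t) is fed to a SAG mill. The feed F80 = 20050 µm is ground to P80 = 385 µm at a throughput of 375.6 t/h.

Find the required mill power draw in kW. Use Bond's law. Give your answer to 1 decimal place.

P = 2077.7 kW

Bond: W = 10·Wi·(1/√P80 − 1/√F80)
W = 10·12.6·(1/√385 − 1/√20050) = 10·12.6·(0.043902) = 5.5317 kWh/t
Power = W × throughput = 5.5317 kWh/t × 375.6 t/h = 2077.7 kW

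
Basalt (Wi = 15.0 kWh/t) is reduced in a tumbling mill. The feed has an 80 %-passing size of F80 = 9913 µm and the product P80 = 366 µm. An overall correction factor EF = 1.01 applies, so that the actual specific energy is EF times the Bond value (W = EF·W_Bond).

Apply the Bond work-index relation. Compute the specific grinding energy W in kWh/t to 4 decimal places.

W_Bond = 10·Wi·(1/√P₈₀ − 1/√F₈₀)
1/√366 = 0.052271;  1/√9913 = 0.010044
W = 10·15.0·(0.052271 − 0.010044) = 6.3341 kWh/t
Corrected W = EF·W_Bond = 1.01·6.3341 = 6.3974 kWh/t

W = 6.3974 kWh/t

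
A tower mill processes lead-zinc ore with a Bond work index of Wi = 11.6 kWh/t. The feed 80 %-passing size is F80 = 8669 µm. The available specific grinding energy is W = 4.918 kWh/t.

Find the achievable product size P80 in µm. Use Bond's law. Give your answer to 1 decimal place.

W = 10·Wi·(P80^(-½) − F80^(-½))
⇒ 1/√P80 = W/(10 Wi) + 1/√F80
  = 4.9180/(10·11.6) + 1/√8669 = 0.042397 + 0.010740 = 0.053137
P80 = (1/0.053137)² = 18.8193² = 354.17 µm

P80 = 354.2 µm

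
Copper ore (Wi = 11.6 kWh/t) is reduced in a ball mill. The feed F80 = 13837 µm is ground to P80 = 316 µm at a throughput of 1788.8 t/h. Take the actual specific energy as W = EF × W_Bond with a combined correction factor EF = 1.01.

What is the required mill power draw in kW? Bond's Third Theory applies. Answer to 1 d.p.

W_Bond = 10·Wi·(1/√P₈₀ − 1/√F₈₀)
W = 10·11.6·(1/√316 − 1/√13837) = 10·11.6·(0.047753) = 5.5394 kWh/t
With EF = 1.01: W = 5.5394·1.01 = 5.5948 kWh/t
Mill draw = 5.5948 × 1788.8 = 10007.9 kW

P = 10007.9 kW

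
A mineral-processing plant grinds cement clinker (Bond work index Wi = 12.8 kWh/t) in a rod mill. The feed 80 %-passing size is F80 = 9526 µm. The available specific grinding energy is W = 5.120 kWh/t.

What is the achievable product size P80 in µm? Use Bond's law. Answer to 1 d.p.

Bond:  W = 10 Wi (1/√P − 1/√F)
⇒ 1/√P80 = W/(10·Wi) + 1/√F80
  = 5.1200/(10·12.8) + 1/√9526 = 0.040000 + 0.010246 = 0.050246
P80 = (1/0.050246)² = 19.9022² = 396.10 µm

P80 = 396.1 µm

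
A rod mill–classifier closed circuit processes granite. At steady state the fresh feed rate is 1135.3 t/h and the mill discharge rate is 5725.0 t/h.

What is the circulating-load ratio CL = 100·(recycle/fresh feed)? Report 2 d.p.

CL = 404.27 %

M = F + R at steady state, so:
R = M − F = 5725.0 − 1135.3 = 4589.7 t/h
CL = 100·R/F = 100·4589.7/1135.3 = 404.27 %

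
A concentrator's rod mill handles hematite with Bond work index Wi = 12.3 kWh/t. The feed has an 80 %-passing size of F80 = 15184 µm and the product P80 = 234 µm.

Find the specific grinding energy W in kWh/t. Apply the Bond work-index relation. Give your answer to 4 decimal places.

Bond:  W = 10 Wi (1/√P − 1/√F)
1/√234 = 0.065372;  1/√15184 = 0.008115
W = 10·12.3·(0.065372 − 0.008115) = 7.0426 kWh/t

W = 7.0426 kWh/t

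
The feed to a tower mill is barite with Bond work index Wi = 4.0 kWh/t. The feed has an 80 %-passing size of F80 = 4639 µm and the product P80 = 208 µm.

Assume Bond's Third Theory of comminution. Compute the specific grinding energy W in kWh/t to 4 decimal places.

W = 10 Wi (1/√P80 − 1/√F80)  [Bond]
1/√208 = 0.069338;  1/√4639 = 0.014682
W = 10·4.0·(0.069338 − 0.014682) = 2.1862 kWh/t

W = 2.1862 kWh/t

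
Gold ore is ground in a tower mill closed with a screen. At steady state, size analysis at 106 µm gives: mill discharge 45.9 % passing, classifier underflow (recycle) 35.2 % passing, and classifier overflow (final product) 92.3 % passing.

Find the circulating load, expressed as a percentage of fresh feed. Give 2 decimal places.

CL = 433.64 %

Two-product formula at 106 µm:
d + r·d = r·u + o → r(d−u) = o−d
r = (92.3 − 45.9)/(45.9 − 35.2) = 46.4/10.7 = 4.3364
CL = 100·r = 433.64 %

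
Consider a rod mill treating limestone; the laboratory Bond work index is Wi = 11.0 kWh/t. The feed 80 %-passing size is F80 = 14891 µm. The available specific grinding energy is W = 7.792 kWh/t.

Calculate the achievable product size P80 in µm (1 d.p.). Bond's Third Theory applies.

P80 = 160.1 µm

W = 10 Wi / √P80 − 10 Wi / √F80
⇒ 1/√P80 = W/(10·Wi) + 1/√F80
  = 7.7920/(10·11.0) + 1/√14891 = 0.070836 + 0.008195 = 0.079031
P80 = (1/0.079031)² = 12.6532² = 160.10 µm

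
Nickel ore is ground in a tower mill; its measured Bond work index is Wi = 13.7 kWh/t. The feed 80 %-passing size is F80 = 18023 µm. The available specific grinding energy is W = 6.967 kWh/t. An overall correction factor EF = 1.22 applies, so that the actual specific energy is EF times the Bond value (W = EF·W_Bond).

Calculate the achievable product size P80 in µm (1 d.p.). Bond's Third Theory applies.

P80 = 414.3 µm

W_Bond = 10·Wi·(1/√P₈₀ − 1/√F₈₀)
W_Bond = W / EF = 6.967 / 1.22 = 5.7107 kWh/t
⇒ 1/√P80 = W_Bond/(10 Wi) + 1/√F80
  = 5.7107/(10·13.7) + 1/√18023 = 0.041684 + 0.007449 = 0.049132
P80 = (1/0.049132)² = 20.3532² = 414.25 µm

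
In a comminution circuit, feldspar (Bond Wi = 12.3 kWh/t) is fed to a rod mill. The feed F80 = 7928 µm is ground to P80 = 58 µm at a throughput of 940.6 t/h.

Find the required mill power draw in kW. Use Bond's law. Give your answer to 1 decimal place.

P = 13892.0 kW

W = 10·Wi·[P80^(−½) − F80^(−½)]
W = 10·12.3·(1/√58 − 1/√7928) = 10·12.3·(0.120075) = 14.7693 kWh/t
P = W·T = 14.7693·940.6 = 13892.0 kW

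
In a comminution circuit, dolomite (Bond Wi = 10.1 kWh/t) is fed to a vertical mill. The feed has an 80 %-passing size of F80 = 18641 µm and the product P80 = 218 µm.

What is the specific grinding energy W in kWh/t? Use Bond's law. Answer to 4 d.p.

W = 6.1008 kWh/t

Bond:  W = 10 Wi (1/√P − 1/√F)
1/√218 = 0.067729;  1/√18641 = 0.007324
W = 10·10.1·(0.067729 − 0.007324) = 6.1008 kWh/t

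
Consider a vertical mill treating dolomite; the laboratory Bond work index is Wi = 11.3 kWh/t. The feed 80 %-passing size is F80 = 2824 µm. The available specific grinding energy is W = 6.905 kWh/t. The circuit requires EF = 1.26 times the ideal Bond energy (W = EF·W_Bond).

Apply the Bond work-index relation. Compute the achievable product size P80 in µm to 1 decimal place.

Bond: W = 10·Wi·(1/√P80 − 1/√F80)
W_Bond = W / EF = 6.905 / 1.26 = 5.4802 kWh/t
⇒ 1/√P80 = W_Bond/(10 Wi) + 1/√F80
  = 5.4802/(10·11.3) + 1/√2824 = 0.048497 + 0.018818 = 0.067315
P80 = (1/0.067315)² = 14.8556² = 220.69 µm

P80 = 220.7 µm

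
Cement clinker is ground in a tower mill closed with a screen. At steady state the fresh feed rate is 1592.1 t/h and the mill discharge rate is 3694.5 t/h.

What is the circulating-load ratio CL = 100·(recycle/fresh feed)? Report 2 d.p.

CL = 132.05 %

Discharge = new feed + return, hence
R = M − F = 3694.5 − 1592.1 = 2102.4 t/h
CL = 100·R/F = 100·2102.4/1592.1 = 132.05 %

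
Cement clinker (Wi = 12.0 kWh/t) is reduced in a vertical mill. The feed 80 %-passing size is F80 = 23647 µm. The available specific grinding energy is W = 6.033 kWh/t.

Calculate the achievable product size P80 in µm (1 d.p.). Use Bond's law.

W = 10 Wi (P80^-0.5 − F80^-0.5)
P80^-0.5 = F80^-0.5 + W/(10 Wi)
  = 6.0330/(10·12.0) + 1/√23647 = 0.050275 + 0.006503 = 0.056778
P80 = (1/0.056778)² = 17.6125² = 310.20 µm

P80 = 310.2 µm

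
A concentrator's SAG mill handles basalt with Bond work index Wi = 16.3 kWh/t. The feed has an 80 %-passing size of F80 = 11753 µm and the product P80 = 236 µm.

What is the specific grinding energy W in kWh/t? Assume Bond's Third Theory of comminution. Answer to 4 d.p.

Bond: W = 10·Wi·(1/√P80 − 1/√F80)
1/√236 = 0.065094;  1/√11753 = 0.009224
W = 10·16.3·(0.065094 − 0.009224) = 9.1069 kWh/t

W = 9.1069 kWh/t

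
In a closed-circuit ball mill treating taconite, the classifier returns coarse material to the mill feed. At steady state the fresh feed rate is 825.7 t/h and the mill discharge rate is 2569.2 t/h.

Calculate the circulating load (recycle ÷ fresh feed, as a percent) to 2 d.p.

Mill node: discharge = fresh + recycle.
R = M − F = 2569.2 − 825.7 = 1743.5 t/h
CL = 100·R/F = 100·1743.5/825.7 = 211.15 %

CL = 211.15 %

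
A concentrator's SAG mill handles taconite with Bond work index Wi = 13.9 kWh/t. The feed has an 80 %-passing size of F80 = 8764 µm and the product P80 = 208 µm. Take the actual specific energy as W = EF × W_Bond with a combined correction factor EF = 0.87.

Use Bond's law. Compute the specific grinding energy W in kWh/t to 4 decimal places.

Bond: W = 10·Wi·(1/√P80 − 1/√F80)
1/√208 = 0.069338;  1/√8764 = 0.010682
W = 10·13.9·(0.069338 − 0.010682) = 8.1531 kWh/t
Corrected W = EF·W_Bond = 0.87·8.1531 = 7.0932 kWh/t

W = 7.0932 kWh/t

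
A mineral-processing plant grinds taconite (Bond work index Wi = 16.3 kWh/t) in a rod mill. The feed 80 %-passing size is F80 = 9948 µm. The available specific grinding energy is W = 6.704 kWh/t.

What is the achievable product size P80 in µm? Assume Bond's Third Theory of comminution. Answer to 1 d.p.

P80 = 382.1 µm

W_Bond = 10·Wi·(1/√P₈₀ − 1/√F₈₀)
⇒ 1/√P80 = W/(10·Wi) + 1/√F80
  = 6.7040/(10·16.3) + 1/√9948 = 0.041129 + 0.010026 = 0.051155
P80 = (1/0.051155)² = 19.5485² = 382.14 µm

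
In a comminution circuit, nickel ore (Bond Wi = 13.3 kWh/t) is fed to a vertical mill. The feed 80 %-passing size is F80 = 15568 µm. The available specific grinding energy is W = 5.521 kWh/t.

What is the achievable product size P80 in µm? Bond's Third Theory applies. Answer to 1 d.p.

Bond:  W = 10 Wi (1/√P − 1/√F)
1/√P80 = 1/√F80 + W/(10·Wi)
  = 5.5210/(10·13.3) + 1/√15568 = 0.041511 + 0.008015 = 0.049526
P80 = (1/0.049526)² = 20.1915² = 407.69 µm

P80 = 407.7 µm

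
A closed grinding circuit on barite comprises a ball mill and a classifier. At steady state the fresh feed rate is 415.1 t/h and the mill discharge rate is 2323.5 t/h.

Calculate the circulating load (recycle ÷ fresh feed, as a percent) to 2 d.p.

CL = 459.74 %

Steady state: M = F + R.
R = M − F = 2323.5 − 415.1 = 1908.4 t/h
CL = 100·R/F = 100·1908.4/415.1 = 459.74 %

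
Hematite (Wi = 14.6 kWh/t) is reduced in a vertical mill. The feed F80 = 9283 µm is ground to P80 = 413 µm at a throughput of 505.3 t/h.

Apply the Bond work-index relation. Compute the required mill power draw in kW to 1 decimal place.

Bond: W = 10·Wi·(1/√P80 − 1/√F80)
W = 10·14.6·(1/√413 − 1/√9283) = 10·14.6·(0.038828) = 5.6689 kWh/t
Power = W × throughput = 5.6689 kWh/t × 505.3 t/h = 2864.5 kW

P = 2864.5 kW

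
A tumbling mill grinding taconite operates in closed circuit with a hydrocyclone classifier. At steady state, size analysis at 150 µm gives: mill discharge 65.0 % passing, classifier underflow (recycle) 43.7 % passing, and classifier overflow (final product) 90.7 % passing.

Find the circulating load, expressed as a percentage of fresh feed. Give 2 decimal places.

CL = 120.66 %

Two-product formula at 150 µm:
Fd + Rd = Ru + Fo ⇒ R/F = (o−d)/(d−u)
r = (90.7 − 65.0)/(65.0 − 43.7) = 25.7/21.3 = 1.2066
CL = 100·r = 120.66 %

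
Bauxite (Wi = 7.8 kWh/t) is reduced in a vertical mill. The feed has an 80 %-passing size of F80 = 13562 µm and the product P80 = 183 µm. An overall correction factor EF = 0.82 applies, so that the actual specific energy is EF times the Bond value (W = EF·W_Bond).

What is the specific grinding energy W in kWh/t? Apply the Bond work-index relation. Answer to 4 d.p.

W = 4.1788 kWh/t

W = 10·Wi·[P80^(−½) − F80^(−½)]
1/√183 = 0.073922;  1/√13562 = 0.008587
W = 10·7.8·(0.073922 − 0.008587) = 5.0961 kWh/t
Apply correction: 5.0961 × 0.82 = 4.1788 kWh/t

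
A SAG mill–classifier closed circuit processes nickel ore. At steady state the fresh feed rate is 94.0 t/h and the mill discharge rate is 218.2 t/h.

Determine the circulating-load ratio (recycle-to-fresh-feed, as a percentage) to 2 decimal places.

CL = 132.13 %

M = F + R at steady state, so:
R = M − F = 218.2 − 94.0 = 124.2 t/h
CL = 100·R/F = 100·124.2/94.0 = 132.13 %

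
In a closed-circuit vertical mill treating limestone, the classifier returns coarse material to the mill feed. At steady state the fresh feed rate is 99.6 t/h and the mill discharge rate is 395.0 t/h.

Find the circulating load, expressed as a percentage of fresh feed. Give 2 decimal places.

M = F + R at steady state, so:
R = M − F = 395.0 − 99.6 = 295.4 t/h
CL = 100·R/F = 100·295.4/99.6 = 296.59 %

CL = 296.59 %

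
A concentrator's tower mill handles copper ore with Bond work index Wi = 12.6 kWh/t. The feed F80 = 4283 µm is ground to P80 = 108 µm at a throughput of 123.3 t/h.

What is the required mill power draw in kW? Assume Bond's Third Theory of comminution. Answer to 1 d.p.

Bond:  W = 10 Wi (1/√P − 1/√F)
W = 10·12.6·(1/√108 − 1/√4283) = 10·12.6·(0.080945) = 10.1991 kWh/t
P_mill = W·ṁ = 10.1991·123.3 = 1257.5 kW

P = 1257.5 kW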